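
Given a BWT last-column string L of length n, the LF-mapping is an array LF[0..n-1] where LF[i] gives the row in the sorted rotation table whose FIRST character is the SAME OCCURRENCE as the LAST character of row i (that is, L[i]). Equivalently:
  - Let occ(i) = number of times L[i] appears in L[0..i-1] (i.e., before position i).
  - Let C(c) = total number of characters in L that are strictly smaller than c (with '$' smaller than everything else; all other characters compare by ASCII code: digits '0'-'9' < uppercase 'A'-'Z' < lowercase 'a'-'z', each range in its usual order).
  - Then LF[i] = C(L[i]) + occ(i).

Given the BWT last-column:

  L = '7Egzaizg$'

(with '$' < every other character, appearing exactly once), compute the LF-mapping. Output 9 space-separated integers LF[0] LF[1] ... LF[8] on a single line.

Answer: 1 2 4 7 3 6 8 5 0

Derivation:
Char counts: '$':1, '7':1, 'E':1, 'a':1, 'g':2, 'i':1, 'z':2
C (first-col start): C('$')=0, C('7')=1, C('E')=2, C('a')=3, C('g')=4, C('i')=6, C('z')=7
L[0]='7': occ=0, LF[0]=C('7')+0=1+0=1
L[1]='E': occ=0, LF[1]=C('E')+0=2+0=2
L[2]='g': occ=0, LF[2]=C('g')+0=4+0=4
L[3]='z': occ=0, LF[3]=C('z')+0=7+0=7
L[4]='a': occ=0, LF[4]=C('a')+0=3+0=3
L[5]='i': occ=0, LF[5]=C('i')+0=6+0=6
L[6]='z': occ=1, LF[6]=C('z')+1=7+1=8
L[7]='g': occ=1, LF[7]=C('g')+1=4+1=5
L[8]='$': occ=0, LF[8]=C('$')+0=0+0=0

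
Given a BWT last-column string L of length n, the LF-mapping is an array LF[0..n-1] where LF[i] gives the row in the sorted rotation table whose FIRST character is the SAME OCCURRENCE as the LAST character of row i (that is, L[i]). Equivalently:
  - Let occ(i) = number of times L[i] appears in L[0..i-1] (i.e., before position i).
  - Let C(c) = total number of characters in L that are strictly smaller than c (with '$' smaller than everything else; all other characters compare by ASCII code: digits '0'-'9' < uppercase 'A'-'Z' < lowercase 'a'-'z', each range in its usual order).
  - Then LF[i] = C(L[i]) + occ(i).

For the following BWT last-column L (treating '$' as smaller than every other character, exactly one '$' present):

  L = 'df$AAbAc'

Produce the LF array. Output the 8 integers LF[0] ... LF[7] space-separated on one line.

Char counts: '$':1, 'A':3, 'b':1, 'c':1, 'd':1, 'f':1
C (first-col start): C('$')=0, C('A')=1, C('b')=4, C('c')=5, C('d')=6, C('f')=7
L[0]='d': occ=0, LF[0]=C('d')+0=6+0=6
L[1]='f': occ=0, LF[1]=C('f')+0=7+0=7
L[2]='$': occ=0, LF[2]=C('$')+0=0+0=0
L[3]='A': occ=0, LF[3]=C('A')+0=1+0=1
L[4]='A': occ=1, LF[4]=C('A')+1=1+1=2
L[5]='b': occ=0, LF[5]=C('b')+0=4+0=4
L[6]='A': occ=2, LF[6]=C('A')+2=1+2=3
L[7]='c': occ=0, LF[7]=C('c')+0=5+0=5

Answer: 6 7 0 1 2 4 3 5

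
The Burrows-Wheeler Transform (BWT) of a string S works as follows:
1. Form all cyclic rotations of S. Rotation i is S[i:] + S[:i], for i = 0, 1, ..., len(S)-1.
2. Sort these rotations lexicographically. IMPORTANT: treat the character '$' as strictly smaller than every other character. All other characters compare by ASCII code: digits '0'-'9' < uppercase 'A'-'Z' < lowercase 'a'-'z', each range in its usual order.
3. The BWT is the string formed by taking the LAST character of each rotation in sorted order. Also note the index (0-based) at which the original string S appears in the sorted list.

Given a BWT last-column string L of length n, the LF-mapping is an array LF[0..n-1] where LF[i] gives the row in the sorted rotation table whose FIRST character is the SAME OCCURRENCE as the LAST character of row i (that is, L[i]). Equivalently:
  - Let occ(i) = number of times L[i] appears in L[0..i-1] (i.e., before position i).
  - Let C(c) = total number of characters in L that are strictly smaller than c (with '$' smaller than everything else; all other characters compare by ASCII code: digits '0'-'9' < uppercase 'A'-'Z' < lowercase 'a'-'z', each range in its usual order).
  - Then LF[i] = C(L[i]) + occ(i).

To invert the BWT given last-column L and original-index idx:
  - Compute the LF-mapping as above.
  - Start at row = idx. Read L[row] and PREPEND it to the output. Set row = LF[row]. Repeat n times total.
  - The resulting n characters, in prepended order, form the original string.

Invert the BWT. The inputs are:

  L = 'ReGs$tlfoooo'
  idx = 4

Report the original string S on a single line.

Answer: footlooseGR$

Derivation:
LF mapping: 2 3 1 10 0 11 5 4 6 7 8 9
Walk LF starting at row 4, prepending L[row]:
  step 1: row=4, L[4]='$', prepend. Next row=LF[4]=0
  step 2: row=0, L[0]='R', prepend. Next row=LF[0]=2
  step 3: row=2, L[2]='G', prepend. Next row=LF[2]=1
  step 4: row=1, L[1]='e', prepend. Next row=LF[1]=3
  step 5: row=3, L[3]='s', prepend. Next row=LF[3]=10
  step 6: row=10, L[10]='o', prepend. Next row=LF[10]=8
  step 7: row=8, L[8]='o', prepend. Next row=LF[8]=6
  step 8: row=6, L[6]='l', prepend. Next row=LF[6]=5
  step 9: row=5, L[5]='t', prepend. Next row=LF[5]=11
  step 10: row=11, L[11]='o', prepend. Next row=LF[11]=9
  step 11: row=9, L[9]='o', prepend. Next row=LF[9]=7
  step 12: row=7, L[7]='f', prepend. Next row=LF[7]=4
Reversed output: footlooseGR$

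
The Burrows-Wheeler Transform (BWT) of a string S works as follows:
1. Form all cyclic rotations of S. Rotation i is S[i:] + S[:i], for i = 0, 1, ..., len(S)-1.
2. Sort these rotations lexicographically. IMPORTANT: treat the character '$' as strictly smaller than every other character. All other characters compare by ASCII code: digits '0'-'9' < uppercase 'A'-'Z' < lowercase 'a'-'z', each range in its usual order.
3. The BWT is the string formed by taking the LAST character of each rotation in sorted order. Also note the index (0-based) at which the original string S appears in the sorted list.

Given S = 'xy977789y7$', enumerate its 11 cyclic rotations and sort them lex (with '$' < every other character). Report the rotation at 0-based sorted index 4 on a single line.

All 11 rotations (rotation i = S[i:]+S[:i]):
  rot[0] = xy977789y7$
  rot[1] = y977789y7$x
  rot[2] = 977789y7$xy
  rot[3] = 77789y7$xy9
  rot[4] = 7789y7$xy97
  rot[5] = 789y7$xy977
  rot[6] = 89y7$xy9777
  rot[7] = 9y7$xy97778
  rot[8] = y7$xy977789
  rot[9] = 7$xy977789y
  rot[10] = $xy977789y7
Sorted (with $ < everything):
  sorted[0] = $xy977789y7
  sorted[1] = 7$xy977789y
  sorted[2] = 77789y7$xy9
  sorted[3] = 7789y7$xy97
  sorted[4] = 789y7$xy977
  sorted[5] = 89y7$xy9777
  sorted[6] = 977789y7$xy
  sorted[7] = 9y7$xy97778
  sorted[8] = xy977789y7$
  sorted[9] = y7$xy977789
  sorted[10] = y977789y7$x
sorted[4] = 789y7$xy977

Answer: 789y7$xy977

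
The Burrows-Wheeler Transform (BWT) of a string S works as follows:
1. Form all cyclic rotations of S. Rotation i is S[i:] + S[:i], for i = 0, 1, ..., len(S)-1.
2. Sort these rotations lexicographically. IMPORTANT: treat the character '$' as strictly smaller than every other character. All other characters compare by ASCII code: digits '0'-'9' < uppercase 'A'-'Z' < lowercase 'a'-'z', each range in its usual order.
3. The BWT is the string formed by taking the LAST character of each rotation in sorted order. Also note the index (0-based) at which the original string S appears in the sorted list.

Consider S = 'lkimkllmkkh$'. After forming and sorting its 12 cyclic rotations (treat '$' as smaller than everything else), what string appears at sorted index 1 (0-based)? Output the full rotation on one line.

All 12 rotations (rotation i = S[i:]+S[:i]):
  rot[0] = lkimkllmkkh$
  rot[1] = kimkllmkkh$l
  rot[2] = imkllmkkh$lk
  rot[3] = mkllmkkh$lki
  rot[4] = kllmkkh$lkim
  rot[5] = llmkkh$lkimk
  rot[6] = lmkkh$lkimkl
  rot[7] = mkkh$lkimkll
  rot[8] = kkh$lkimkllm
  rot[9] = kh$lkimkllmk
  rot[10] = h$lkimkllmkk
  rot[11] = $lkimkllmkkh
Sorted (with $ < everything):
  sorted[0] = $lkimkllmkkh
  sorted[1] = h$lkimkllmkk
  sorted[2] = imkllmkkh$lk
  sorted[3] = kh$lkimkllmk
  sorted[4] = kimkllmkkh$l
  sorted[5] = kkh$lkimkllm
  sorted[6] = kllmkkh$lkim
  sorted[7] = lkimkllmkkh$
  sorted[8] = llmkkh$lkimk
  sorted[9] = lmkkh$lkimkl
  sorted[10] = mkkh$lkimkll
  sorted[11] = mkllmkkh$lki
sorted[1] = h$lkimkllmkk

Answer: h$lkimkllmkk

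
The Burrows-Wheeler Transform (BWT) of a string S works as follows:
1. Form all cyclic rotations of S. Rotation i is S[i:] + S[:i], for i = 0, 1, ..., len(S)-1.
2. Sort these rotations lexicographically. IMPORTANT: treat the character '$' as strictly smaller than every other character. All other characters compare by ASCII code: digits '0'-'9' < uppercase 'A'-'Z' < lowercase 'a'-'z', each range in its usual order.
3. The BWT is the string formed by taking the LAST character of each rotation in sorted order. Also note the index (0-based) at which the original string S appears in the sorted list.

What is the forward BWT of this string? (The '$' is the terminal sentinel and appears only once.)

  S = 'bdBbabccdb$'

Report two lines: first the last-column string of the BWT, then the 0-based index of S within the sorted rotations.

All 11 rotations (rotation i = S[i:]+S[:i]):
  rot[0] = bdBbabccdb$
  rot[1] = dBbabccdb$b
  rot[2] = Bbabccdb$bd
  rot[3] = babccdb$bdB
  rot[4] = abccdb$bdBb
  rot[5] = bccdb$bdBba
  rot[6] = ccdb$bdBbab
  rot[7] = cdb$bdBbabc
  rot[8] = db$bdBbabcc
  rot[9] = b$bdBbabccd
  rot[10] = $bdBbabccdb
Sorted (with $ < everything):
  sorted[0] = $bdBbabccdb  (last char: 'b')
  sorted[1] = Bbabccdb$bd  (last char: 'd')
  sorted[2] = abccdb$bdBb  (last char: 'b')
  sorted[3] = b$bdBbabccd  (last char: 'd')
  sorted[4] = babccdb$bdB  (last char: 'B')
  sorted[5] = bccdb$bdBba  (last char: 'a')
  sorted[6] = bdBbabccdb$  (last char: '$')
  sorted[7] = ccdb$bdBbab  (last char: 'b')
  sorted[8] = cdb$bdBbabc  (last char: 'c')
  sorted[9] = dBbabccdb$b  (last char: 'b')
  sorted[10] = db$bdBbabcc  (last char: 'c')
Last column: bdbdBa$bcbc
Original string S is at sorted index 6

Answer: bdbdBa$bcbc
6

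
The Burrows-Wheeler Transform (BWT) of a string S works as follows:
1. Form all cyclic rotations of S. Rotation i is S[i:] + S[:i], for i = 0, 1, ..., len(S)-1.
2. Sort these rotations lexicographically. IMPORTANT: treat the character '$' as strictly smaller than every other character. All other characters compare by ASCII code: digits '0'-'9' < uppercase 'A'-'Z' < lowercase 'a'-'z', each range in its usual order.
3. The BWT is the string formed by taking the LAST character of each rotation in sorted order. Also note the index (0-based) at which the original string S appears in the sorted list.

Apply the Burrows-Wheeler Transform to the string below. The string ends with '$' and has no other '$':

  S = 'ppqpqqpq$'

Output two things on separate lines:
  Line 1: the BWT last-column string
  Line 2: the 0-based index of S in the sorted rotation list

All 9 rotations (rotation i = S[i:]+S[:i]):
  rot[0] = ppqpqqpq$
  rot[1] = pqpqqpq$p
  rot[2] = qpqqpq$pp
  rot[3] = pqqpq$ppq
  rot[4] = qqpq$ppqp
  rot[5] = qpq$ppqpq
  rot[6] = pq$ppqpqq
  rot[7] = q$ppqpqqp
  rot[8] = $ppqpqqpq
Sorted (with $ < everything):
  sorted[0] = $ppqpqqpq  (last char: 'q')
  sorted[1] = ppqpqqpq$  (last char: '$')
  sorted[2] = pq$ppqpqq  (last char: 'q')
  sorted[3] = pqpqqpq$p  (last char: 'p')
  sorted[4] = pqqpq$ppq  (last char: 'q')
  sorted[5] = q$ppqpqqp  (last char: 'p')
  sorted[6] = qpq$ppqpq  (last char: 'q')
  sorted[7] = qpqqpq$pp  (last char: 'p')
  sorted[8] = qqpq$ppqp  (last char: 'p')
Last column: q$qpqpqpp
Original string S is at sorted index 1

Answer: q$qpqpqpp
1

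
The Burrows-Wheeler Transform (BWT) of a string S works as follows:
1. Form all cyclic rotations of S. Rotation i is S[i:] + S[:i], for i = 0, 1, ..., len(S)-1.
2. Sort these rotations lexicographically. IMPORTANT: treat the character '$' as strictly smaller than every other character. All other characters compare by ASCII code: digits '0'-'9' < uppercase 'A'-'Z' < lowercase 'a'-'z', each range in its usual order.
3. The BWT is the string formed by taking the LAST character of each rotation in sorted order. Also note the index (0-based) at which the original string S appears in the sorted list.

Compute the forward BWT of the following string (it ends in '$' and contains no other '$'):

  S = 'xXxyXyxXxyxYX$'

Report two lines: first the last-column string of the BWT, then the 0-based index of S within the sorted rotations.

All 14 rotations (rotation i = S[i:]+S[:i]):
  rot[0] = xXxyXyxXxyxYX$
  rot[1] = XxyXyxXxyxYX$x
  rot[2] = xyXyxXxyxYX$xX
  rot[3] = yXyxXxyxYX$xXx
  rot[4] = XyxXxyxYX$xXxy
  rot[5] = yxXxyxYX$xXxyX
  rot[6] = xXxyxYX$xXxyXy
  rot[7] = XxyxYX$xXxyXyx
  rot[8] = xyxYX$xXxyXyxX
  rot[9] = yxYX$xXxyXyxXx
  rot[10] = xYX$xXxyXyxXxy
  rot[11] = YX$xXxyXyxXxyx
  rot[12] = X$xXxyXyxXxyxY
  rot[13] = $xXxyXyxXxyxYX
Sorted (with $ < everything):
  sorted[0] = $xXxyXyxXxyxYX  (last char: 'X')
  sorted[1] = X$xXxyXyxXxyxY  (last char: 'Y')
  sorted[2] = XxyXyxXxyxYX$x  (last char: 'x')
  sorted[3] = XxyxYX$xXxyXyx  (last char: 'x')
  sorted[4] = XyxXxyxYX$xXxy  (last char: 'y')
  sorted[5] = YX$xXxyXyxXxyx  (last char: 'x')
  sorted[6] = xXxyXyxXxyxYX$  (last char: '$')
  sorted[7] = xXxyxYX$xXxyXy  (last char: 'y')
  sorted[8] = xYX$xXxyXyxXxy  (last char: 'y')
  sorted[9] = xyXyxXxyxYX$xX  (last char: 'X')
  sorted[10] = xyxYX$xXxyXyxX  (last char: 'X')
  sorted[11] = yXyxXxyxYX$xXx  (last char: 'x')
  sorted[12] = yxXxyxYX$xXxyX  (last char: 'X')
  sorted[13] = yxYX$xXxyXyxXx  (last char: 'x')
Last column: XYxxyx$yyXXxXx
Original string S is at sorted index 6

Answer: XYxxyx$yyXXxXx
6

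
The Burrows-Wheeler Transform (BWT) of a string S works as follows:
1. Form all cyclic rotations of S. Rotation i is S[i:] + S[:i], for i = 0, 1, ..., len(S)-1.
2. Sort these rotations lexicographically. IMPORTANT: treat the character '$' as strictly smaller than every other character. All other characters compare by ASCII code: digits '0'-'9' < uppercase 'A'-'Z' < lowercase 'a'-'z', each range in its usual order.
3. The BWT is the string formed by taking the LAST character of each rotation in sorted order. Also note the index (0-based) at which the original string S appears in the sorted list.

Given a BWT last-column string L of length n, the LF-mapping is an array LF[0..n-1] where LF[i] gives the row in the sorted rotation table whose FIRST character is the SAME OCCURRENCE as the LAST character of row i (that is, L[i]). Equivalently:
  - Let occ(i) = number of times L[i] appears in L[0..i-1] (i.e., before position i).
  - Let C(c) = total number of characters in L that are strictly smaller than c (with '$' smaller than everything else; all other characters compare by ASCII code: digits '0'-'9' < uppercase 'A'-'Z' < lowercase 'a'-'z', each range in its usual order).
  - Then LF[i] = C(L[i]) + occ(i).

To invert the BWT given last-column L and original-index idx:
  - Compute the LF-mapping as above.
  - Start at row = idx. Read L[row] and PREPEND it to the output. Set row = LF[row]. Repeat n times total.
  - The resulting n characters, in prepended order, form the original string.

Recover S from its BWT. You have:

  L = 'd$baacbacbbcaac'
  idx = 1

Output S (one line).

LF mapping: 14 0 6 1 2 10 7 3 11 8 9 12 4 5 13
Walk LF starting at row 1, prepending L[row]:
  step 1: row=1, L[1]='$', prepend. Next row=LF[1]=0
  step 2: row=0, L[0]='d', prepend. Next row=LF[0]=14
  step 3: row=14, L[14]='c', prepend. Next row=LF[14]=13
  step 4: row=13, L[13]='a', prepend. Next row=LF[13]=5
  step 5: row=5, L[5]='c', prepend. Next row=LF[5]=10
  step 6: row=10, L[10]='b', prepend. Next row=LF[10]=9
  step 7: row=9, L[9]='b', prepend. Next row=LF[9]=8
  step 8: row=8, L[8]='c', prepend. Next row=LF[8]=11
  step 9: row=11, L[11]='c', prepend. Next row=LF[11]=12
  step 10: row=12, L[12]='a', prepend. Next row=LF[12]=4
  step 11: row=4, L[4]='a', prepend. Next row=LF[4]=2
  step 12: row=2, L[2]='b', prepend. Next row=LF[2]=6
  step 13: row=6, L[6]='b', prepend. Next row=LF[6]=7
  step 14: row=7, L[7]='a', prepend. Next row=LF[7]=3
  step 15: row=3, L[3]='a', prepend. Next row=LF[3]=1
Reversed output: aabbaaccbbcacd$

Answer: aabbaaccbbcacd$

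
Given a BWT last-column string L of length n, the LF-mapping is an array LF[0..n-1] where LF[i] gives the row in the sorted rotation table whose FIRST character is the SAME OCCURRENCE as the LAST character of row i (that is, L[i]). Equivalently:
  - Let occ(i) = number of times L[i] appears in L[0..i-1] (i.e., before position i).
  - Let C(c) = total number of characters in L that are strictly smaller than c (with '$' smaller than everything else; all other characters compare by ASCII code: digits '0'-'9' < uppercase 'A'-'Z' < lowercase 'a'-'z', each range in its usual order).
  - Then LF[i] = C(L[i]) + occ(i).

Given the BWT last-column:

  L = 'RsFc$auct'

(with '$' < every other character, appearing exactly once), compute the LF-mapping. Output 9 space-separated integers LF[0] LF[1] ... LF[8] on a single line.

Answer: 2 6 1 4 0 3 8 5 7

Derivation:
Char counts: '$':1, 'F':1, 'R':1, 'a':1, 'c':2, 's':1, 't':1, 'u':1
C (first-col start): C('$')=0, C('F')=1, C('R')=2, C('a')=3, C('c')=4, C('s')=6, C('t')=7, C('u')=8
L[0]='R': occ=0, LF[0]=C('R')+0=2+0=2
L[1]='s': occ=0, LF[1]=C('s')+0=6+0=6
L[2]='F': occ=0, LF[2]=C('F')+0=1+0=1
L[3]='c': occ=0, LF[3]=C('c')+0=4+0=4
L[4]='$': occ=0, LF[4]=C('$')+0=0+0=0
L[5]='a': occ=0, LF[5]=C('a')+0=3+0=3
L[6]='u': occ=0, LF[6]=C('u')+0=8+0=8
L[7]='c': occ=1, LF[7]=C('c')+1=4+1=5
L[8]='t': occ=0, LF[8]=C('t')+0=7+0=7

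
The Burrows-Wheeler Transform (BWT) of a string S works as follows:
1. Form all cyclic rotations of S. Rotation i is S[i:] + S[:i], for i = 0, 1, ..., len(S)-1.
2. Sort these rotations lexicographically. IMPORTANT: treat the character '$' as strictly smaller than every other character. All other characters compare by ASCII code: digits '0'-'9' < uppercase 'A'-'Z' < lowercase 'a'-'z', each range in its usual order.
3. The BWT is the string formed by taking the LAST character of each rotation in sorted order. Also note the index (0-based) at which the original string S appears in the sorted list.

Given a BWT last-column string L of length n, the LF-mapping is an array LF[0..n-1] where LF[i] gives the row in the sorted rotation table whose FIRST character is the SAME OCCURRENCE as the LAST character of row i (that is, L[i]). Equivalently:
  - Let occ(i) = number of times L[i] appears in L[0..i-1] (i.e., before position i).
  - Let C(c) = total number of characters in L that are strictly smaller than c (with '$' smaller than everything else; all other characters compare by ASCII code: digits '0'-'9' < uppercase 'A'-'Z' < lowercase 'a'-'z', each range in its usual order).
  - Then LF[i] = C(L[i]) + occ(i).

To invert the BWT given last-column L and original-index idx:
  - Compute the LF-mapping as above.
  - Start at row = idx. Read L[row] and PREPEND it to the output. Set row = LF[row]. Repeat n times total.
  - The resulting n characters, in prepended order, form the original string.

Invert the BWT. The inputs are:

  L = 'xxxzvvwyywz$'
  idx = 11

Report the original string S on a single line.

LF mapping: 5 6 7 10 1 2 3 8 9 4 11 0
Walk LF starting at row 11, prepending L[row]:
  step 1: row=11, L[11]='$', prepend. Next row=LF[11]=0
  step 2: row=0, L[0]='x', prepend. Next row=LF[0]=5
  step 3: row=5, L[5]='v', prepend. Next row=LF[5]=2
  step 4: row=2, L[2]='x', prepend. Next row=LF[2]=7
  step 5: row=7, L[7]='y', prepend. Next row=LF[7]=8
  step 6: row=8, L[8]='y', prepend. Next row=LF[8]=9
  step 7: row=9, L[9]='w', prepend. Next row=LF[9]=4
  step 8: row=4, L[4]='v', prepend. Next row=LF[4]=1
  step 9: row=1, L[1]='x', prepend. Next row=LF[1]=6
  step 10: row=6, L[6]='w', prepend. Next row=LF[6]=3
  step 11: row=3, L[3]='z', prepend. Next row=LF[3]=10
  step 12: row=10, L[10]='z', prepend. Next row=LF[10]=11
Reversed output: zzwxvwyyxvx$

Answer: zzwxvwyyxvx$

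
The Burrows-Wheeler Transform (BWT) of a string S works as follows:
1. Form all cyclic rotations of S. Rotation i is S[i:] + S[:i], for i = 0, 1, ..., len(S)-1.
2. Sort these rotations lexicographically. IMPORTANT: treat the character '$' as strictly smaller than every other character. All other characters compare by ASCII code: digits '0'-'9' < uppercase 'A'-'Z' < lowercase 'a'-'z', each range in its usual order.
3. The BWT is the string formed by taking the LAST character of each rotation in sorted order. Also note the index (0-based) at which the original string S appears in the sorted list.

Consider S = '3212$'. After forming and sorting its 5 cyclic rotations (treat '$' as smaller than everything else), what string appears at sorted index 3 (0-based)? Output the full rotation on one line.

Answer: 212$3

Derivation:
All 5 rotations (rotation i = S[i:]+S[:i]):
  rot[0] = 3212$
  rot[1] = 212$3
  rot[2] = 12$32
  rot[3] = 2$321
  rot[4] = $3212
Sorted (with $ < everything):
  sorted[0] = $3212
  sorted[1] = 12$32
  sorted[2] = 2$321
  sorted[3] = 212$3
  sorted[4] = 3212$
sorted[3] = 212$3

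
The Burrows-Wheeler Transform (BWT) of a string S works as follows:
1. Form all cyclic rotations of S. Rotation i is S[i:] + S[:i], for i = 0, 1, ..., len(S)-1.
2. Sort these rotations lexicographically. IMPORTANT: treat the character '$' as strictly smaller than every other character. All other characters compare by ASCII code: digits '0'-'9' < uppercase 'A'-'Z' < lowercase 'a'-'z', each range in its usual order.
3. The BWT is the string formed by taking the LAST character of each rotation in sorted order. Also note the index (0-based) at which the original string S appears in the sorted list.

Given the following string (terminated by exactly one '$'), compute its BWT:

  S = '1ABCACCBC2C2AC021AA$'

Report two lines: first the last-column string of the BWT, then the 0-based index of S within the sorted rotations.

All 20 rotations (rotation i = S[i:]+S[:i]):
  rot[0] = 1ABCACCBC2C2AC021AA$
  rot[1] = ABCACCBC2C2AC021AA$1
  rot[2] = BCACCBC2C2AC021AA$1A
  rot[3] = CACCBC2C2AC021AA$1AB
  rot[4] = ACCBC2C2AC021AA$1ABC
  rot[5] = CCBC2C2AC021AA$1ABCA
  rot[6] = CBC2C2AC021AA$1ABCAC
  rot[7] = BC2C2AC021AA$1ABCACC
  rot[8] = C2C2AC021AA$1ABCACCB
  rot[9] = 2C2AC021AA$1ABCACCBC
  rot[10] = C2AC021AA$1ABCACCBC2
  rot[11] = 2AC021AA$1ABCACCBC2C
  rot[12] = AC021AA$1ABCACCBC2C2
  rot[13] = C021AA$1ABCACCBC2C2A
  rot[14] = 021AA$1ABCACCBC2C2AC
  rot[15] = 21AA$1ABCACCBC2C2AC0
  rot[16] = 1AA$1ABCACCBC2C2AC02
  rot[17] = AA$1ABCACCBC2C2AC021
  rot[18] = A$1ABCACCBC2C2AC021A
  rot[19] = $1ABCACCBC2C2AC021AA
Sorted (with $ < everything):
  sorted[0] = $1ABCACCBC2C2AC021AA  (last char: 'A')
  sorted[1] = 021AA$1ABCACCBC2C2AC  (last char: 'C')
  sorted[2] = 1AA$1ABCACCBC2C2AC02  (last char: '2')
  sorted[3] = 1ABCACCBC2C2AC021AA$  (last char: '$')
  sorted[4] = 21AA$1ABCACCBC2C2AC0  (last char: '0')
  sorted[5] = 2AC021AA$1ABCACCBC2C  (last char: 'C')
  sorted[6] = 2C2AC021AA$1ABCACCBC  (last char: 'C')
  sorted[7] = A$1ABCACCBC2C2AC021A  (last char: 'A')
  sorted[8] = AA$1ABCACCBC2C2AC021  (last char: '1')
  sorted[9] = ABCACCBC2C2AC021AA$1  (last char: '1')
  sorted[10] = AC021AA$1ABCACCBC2C2  (last char: '2')
  sorted[11] = ACCBC2C2AC021AA$1ABC  (last char: 'C')
  sorted[12] = BC2C2AC021AA$1ABCACC  (last char: 'C')
  sorted[13] = BCACCBC2C2AC021AA$1A  (last char: 'A')
  sorted[14] = C021AA$1ABCACCBC2C2A  (last char: 'A')
  sorted[15] = C2AC021AA$1ABCACCBC2  (last char: '2')
  sorted[16] = C2C2AC021AA$1ABCACCB  (last char: 'B')
  sorted[17] = CACCBC2C2AC021AA$1AB  (last char: 'B')
  sorted[18] = CBC2C2AC021AA$1ABCAC  (last char: 'C')
  sorted[19] = CCBC2C2AC021AA$1ABCA  (last char: 'A')
Last column: AC2$0CCA112CCAA2BBCA
Original string S is at sorted index 3

Answer: AC2$0CCA112CCAA2BBCA
3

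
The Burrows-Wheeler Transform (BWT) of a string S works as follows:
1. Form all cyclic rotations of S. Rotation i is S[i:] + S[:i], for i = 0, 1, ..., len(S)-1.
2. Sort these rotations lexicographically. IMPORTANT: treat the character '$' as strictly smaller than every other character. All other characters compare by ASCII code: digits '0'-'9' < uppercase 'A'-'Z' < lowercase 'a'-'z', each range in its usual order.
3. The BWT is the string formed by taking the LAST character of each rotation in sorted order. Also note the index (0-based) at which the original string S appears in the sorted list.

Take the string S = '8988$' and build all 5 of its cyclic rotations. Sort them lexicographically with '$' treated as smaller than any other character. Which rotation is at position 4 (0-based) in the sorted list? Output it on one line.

Answer: 988$8

Derivation:
All 5 rotations (rotation i = S[i:]+S[:i]):
  rot[0] = 8988$
  rot[1] = 988$8
  rot[2] = 88$89
  rot[3] = 8$898
  rot[4] = $8988
Sorted (with $ < everything):
  sorted[0] = $8988
  sorted[1] = 8$898
  sorted[2] = 88$89
  sorted[3] = 8988$
  sorted[4] = 988$8
sorted[4] = 988$8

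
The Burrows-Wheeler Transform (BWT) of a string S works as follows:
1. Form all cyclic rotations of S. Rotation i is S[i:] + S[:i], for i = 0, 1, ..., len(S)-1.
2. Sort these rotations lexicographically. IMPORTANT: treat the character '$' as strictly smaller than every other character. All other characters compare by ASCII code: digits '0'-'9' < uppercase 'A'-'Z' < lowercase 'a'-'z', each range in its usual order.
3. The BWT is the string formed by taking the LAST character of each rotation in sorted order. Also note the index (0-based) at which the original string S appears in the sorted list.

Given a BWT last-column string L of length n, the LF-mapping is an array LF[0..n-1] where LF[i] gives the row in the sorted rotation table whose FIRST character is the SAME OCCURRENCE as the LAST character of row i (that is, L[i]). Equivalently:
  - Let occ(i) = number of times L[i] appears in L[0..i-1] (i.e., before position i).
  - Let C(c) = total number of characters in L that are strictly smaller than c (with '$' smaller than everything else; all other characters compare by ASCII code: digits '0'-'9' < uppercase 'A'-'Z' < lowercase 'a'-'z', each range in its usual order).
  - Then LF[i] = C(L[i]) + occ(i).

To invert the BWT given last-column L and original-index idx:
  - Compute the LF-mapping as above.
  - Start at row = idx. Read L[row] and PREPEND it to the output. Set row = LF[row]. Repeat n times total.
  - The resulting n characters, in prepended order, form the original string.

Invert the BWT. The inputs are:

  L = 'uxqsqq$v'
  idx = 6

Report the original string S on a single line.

LF mapping: 5 7 1 4 2 3 0 6
Walk LF starting at row 6, prepending L[row]:
  step 1: row=6, L[6]='$', prepend. Next row=LF[6]=0
  step 2: row=0, L[0]='u', prepend. Next row=LF[0]=5
  step 3: row=5, L[5]='q', prepend. Next row=LF[5]=3
  step 4: row=3, L[3]='s', prepend. Next row=LF[3]=4
  step 5: row=4, L[4]='q', prepend. Next row=LF[4]=2
  step 6: row=2, L[2]='q', prepend. Next row=LF[2]=1
  step 7: row=1, L[1]='x', prepend. Next row=LF[1]=7
  step 8: row=7, L[7]='v', prepend. Next row=LF[7]=6
Reversed output: vxqqsqu$

Answer: vxqqsqu$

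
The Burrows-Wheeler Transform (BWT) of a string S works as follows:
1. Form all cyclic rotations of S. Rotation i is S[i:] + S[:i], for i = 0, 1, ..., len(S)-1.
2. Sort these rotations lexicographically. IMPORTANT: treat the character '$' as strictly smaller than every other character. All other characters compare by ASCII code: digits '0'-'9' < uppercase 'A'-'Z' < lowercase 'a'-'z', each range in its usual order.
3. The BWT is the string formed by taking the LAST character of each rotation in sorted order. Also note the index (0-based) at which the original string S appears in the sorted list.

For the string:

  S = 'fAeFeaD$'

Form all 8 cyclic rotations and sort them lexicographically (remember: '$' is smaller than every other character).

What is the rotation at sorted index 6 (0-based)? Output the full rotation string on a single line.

All 8 rotations (rotation i = S[i:]+S[:i]):
  rot[0] = fAeFeaD$
  rot[1] = AeFeaD$f
  rot[2] = eFeaD$fA
  rot[3] = FeaD$fAe
  rot[4] = eaD$fAeF
  rot[5] = aD$fAeFe
  rot[6] = D$fAeFea
  rot[7] = $fAeFeaD
Sorted (with $ < everything):
  sorted[0] = $fAeFeaD
  sorted[1] = AeFeaD$f
  sorted[2] = D$fAeFea
  sorted[3] = FeaD$fAe
  sorted[4] = aD$fAeFe
  sorted[5] = eFeaD$fA
  sorted[6] = eaD$fAeF
  sorted[7] = fAeFeaD$
sorted[6] = eaD$fAeF

Answer: eaD$fAeF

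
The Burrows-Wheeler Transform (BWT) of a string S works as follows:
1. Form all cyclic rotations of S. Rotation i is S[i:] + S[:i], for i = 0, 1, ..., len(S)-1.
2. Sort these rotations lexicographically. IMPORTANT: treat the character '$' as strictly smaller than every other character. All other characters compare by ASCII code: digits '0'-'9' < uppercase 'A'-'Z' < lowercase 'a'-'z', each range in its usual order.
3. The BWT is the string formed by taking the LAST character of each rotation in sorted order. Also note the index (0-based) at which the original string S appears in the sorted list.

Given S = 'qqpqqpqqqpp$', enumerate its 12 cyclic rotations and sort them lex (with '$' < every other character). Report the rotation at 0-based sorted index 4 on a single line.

Answer: pqqqpp$qqpqq

Derivation:
All 12 rotations (rotation i = S[i:]+S[:i]):
  rot[0] = qqpqqpqqqpp$
  rot[1] = qpqqpqqqpp$q
  rot[2] = pqqpqqqpp$qq
  rot[3] = qqpqqqpp$qqp
  rot[4] = qpqqqpp$qqpq
  rot[5] = pqqqpp$qqpqq
  rot[6] = qqqpp$qqpqqp
  rot[7] = qqpp$qqpqqpq
  rot[8] = qpp$qqpqqpqq
  rot[9] = pp$qqpqqpqqq
  rot[10] = p$qqpqqpqqqp
  rot[11] = $qqpqqpqqqpp
Sorted (with $ < everything):
  sorted[0] = $qqpqqpqqqpp
  sorted[1] = p$qqpqqpqqqp
  sorted[2] = pp$qqpqqpqqq
  sorted[3] = pqqpqqqpp$qq
  sorted[4] = pqqqpp$qqpqq
  sorted[5] = qpp$qqpqqpqq
  sorted[6] = qpqqpqqqpp$q
  sorted[7] = qpqqqpp$qqpq
  sorted[8] = qqpp$qqpqqpq
  sorted[9] = qqpqqpqqqpp$
  sorted[10] = qqpqqqpp$qqp
  sorted[11] = qqqpp$qqpqqp
sorted[4] = pqqqpp$qqpqq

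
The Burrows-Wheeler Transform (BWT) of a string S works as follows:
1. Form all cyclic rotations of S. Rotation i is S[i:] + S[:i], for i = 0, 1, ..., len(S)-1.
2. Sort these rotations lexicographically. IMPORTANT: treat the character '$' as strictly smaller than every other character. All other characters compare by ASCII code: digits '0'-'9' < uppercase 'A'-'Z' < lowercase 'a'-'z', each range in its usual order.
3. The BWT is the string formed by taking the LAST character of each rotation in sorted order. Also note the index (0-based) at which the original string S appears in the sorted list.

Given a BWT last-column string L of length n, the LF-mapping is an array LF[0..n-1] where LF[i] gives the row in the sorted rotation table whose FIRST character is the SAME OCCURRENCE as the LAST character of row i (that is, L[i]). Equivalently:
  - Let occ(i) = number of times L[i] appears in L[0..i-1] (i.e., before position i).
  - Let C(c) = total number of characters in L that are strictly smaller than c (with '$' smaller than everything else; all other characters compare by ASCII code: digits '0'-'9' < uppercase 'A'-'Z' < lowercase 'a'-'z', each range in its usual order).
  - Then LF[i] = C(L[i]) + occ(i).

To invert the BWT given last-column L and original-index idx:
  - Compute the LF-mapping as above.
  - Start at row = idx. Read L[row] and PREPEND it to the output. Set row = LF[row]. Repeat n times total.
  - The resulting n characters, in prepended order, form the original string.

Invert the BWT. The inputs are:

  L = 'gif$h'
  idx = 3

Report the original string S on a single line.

LF mapping: 2 4 1 0 3
Walk LF starting at row 3, prepending L[row]:
  step 1: row=3, L[3]='$', prepend. Next row=LF[3]=0
  step 2: row=0, L[0]='g', prepend. Next row=LF[0]=2
  step 3: row=2, L[2]='f', prepend. Next row=LF[2]=1
  step 4: row=1, L[1]='i', prepend. Next row=LF[1]=4
  step 5: row=4, L[4]='h', prepend. Next row=LF[4]=3
Reversed output: hifg$

Answer: hifg$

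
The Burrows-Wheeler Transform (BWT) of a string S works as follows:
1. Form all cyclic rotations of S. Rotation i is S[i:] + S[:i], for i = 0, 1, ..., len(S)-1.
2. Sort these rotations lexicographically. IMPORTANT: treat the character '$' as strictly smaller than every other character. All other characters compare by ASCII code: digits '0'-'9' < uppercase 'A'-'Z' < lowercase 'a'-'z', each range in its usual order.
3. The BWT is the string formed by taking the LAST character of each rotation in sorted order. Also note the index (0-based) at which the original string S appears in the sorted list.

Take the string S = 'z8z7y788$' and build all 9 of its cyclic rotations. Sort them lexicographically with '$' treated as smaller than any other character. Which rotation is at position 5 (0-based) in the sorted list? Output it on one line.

All 9 rotations (rotation i = S[i:]+S[:i]):
  rot[0] = z8z7y788$
  rot[1] = 8z7y788$z
  rot[2] = z7y788$z8
  rot[3] = 7y788$z8z
  rot[4] = y788$z8z7
  rot[5] = 788$z8z7y
  rot[6] = 88$z8z7y7
  rot[7] = 8$z8z7y78
  rot[8] = $z8z7y788
Sorted (with $ < everything):
  sorted[0] = $z8z7y788
  sorted[1] = 788$z8z7y
  sorted[2] = 7y788$z8z
  sorted[3] = 8$z8z7y78
  sorted[4] = 88$z8z7y7
  sorted[5] = 8z7y788$z
  sorted[6] = y788$z8z7
  sorted[7] = z7y788$z8
  sorted[8] = z8z7y788$
sorted[5] = 8z7y788$z

Answer: 8z7y788$z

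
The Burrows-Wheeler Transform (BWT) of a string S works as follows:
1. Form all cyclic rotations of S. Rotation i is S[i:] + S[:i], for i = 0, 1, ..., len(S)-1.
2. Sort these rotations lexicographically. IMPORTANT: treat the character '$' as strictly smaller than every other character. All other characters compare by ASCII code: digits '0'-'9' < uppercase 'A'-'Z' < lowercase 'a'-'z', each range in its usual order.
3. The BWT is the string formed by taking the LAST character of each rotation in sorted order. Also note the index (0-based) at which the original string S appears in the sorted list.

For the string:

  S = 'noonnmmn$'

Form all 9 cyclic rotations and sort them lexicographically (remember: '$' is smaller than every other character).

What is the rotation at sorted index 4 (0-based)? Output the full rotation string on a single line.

All 9 rotations (rotation i = S[i:]+S[:i]):
  rot[0] = noonnmmn$
  rot[1] = oonnmmn$n
  rot[2] = onnmmn$no
  rot[3] = nnmmn$noo
  rot[4] = nmmn$noon
  rot[5] = mmn$noonn
  rot[6] = mn$noonnm
  rot[7] = n$noonnmm
  rot[8] = $noonnmmn
Sorted (with $ < everything):
  sorted[0] = $noonnmmn
  sorted[1] = mmn$noonn
  sorted[2] = mn$noonnm
  sorted[3] = n$noonnmm
  sorted[4] = nmmn$noon
  sorted[5] = nnmmn$noo
  sorted[6] = noonnmmn$
  sorted[7] = onnmmn$no
  sorted[8] = oonnmmn$n
sorted[4] = nmmn$noon

Answer: nmmn$noon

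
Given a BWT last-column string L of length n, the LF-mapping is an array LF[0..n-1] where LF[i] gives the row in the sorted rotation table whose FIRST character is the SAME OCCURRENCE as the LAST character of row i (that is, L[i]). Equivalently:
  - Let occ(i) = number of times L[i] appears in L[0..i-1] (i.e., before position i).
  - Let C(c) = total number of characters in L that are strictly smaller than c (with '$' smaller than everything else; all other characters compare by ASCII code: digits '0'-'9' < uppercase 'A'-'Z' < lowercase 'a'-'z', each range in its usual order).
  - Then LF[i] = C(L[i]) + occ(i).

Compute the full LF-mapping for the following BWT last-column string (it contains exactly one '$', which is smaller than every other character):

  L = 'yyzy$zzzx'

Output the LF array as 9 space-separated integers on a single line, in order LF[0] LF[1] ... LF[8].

Answer: 2 3 5 4 0 6 7 8 1

Derivation:
Char counts: '$':1, 'x':1, 'y':3, 'z':4
C (first-col start): C('$')=0, C('x')=1, C('y')=2, C('z')=5
L[0]='y': occ=0, LF[0]=C('y')+0=2+0=2
L[1]='y': occ=1, LF[1]=C('y')+1=2+1=3
L[2]='z': occ=0, LF[2]=C('z')+0=5+0=5
L[3]='y': occ=2, LF[3]=C('y')+2=2+2=4
L[4]='$': occ=0, LF[4]=C('$')+0=0+0=0
L[5]='z': occ=1, LF[5]=C('z')+1=5+1=6
L[6]='z': occ=2, LF[6]=C('z')+2=5+2=7
L[7]='z': occ=3, LF[7]=C('z')+3=5+3=8
L[8]='x': occ=0, LF[8]=C('x')+0=1+0=1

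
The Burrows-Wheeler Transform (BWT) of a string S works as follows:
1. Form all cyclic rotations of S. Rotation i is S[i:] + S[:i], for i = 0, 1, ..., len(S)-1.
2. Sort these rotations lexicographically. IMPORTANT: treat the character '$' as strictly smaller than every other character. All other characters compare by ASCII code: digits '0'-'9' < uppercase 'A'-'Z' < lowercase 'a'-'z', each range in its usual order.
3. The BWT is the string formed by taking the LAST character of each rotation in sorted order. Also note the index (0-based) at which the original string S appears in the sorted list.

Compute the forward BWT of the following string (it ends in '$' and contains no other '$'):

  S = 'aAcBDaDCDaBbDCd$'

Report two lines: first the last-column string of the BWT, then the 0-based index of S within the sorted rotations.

Answer: dacaDDabCB$DDBAC
10

Derivation:
All 16 rotations (rotation i = S[i:]+S[:i]):
  rot[0] = aAcBDaDCDaBbDCd$
  rot[1] = AcBDaDCDaBbDCd$a
  rot[2] = cBDaDCDaBbDCd$aA
  rot[3] = BDaDCDaBbDCd$aAc
  rot[4] = DaDCDaBbDCd$aAcB
  rot[5] = aDCDaBbDCd$aAcBD
  rot[6] = DCDaBbDCd$aAcBDa
  rot[7] = CDaBbDCd$aAcBDaD
  rot[8] = DaBbDCd$aAcBDaDC
  rot[9] = aBbDCd$aAcBDaDCD
  rot[10] = BbDCd$aAcBDaDCDa
  rot[11] = bDCd$aAcBDaDCDaB
  rot[12] = DCd$aAcBDaDCDaBb
  rot[13] = Cd$aAcBDaDCDaBbD
  rot[14] = d$aAcBDaDCDaBbDC
  rot[15] = $aAcBDaDCDaBbDCd
Sorted (with $ < everything):
  sorted[0] = $aAcBDaDCDaBbDCd  (last char: 'd')
  sorted[1] = AcBDaDCDaBbDCd$a  (last char: 'a')
  sorted[2] = BDaDCDaBbDCd$aAc  (last char: 'c')
  sorted[3] = BbDCd$aAcBDaDCDa  (last char: 'a')
  sorted[4] = CDaBbDCd$aAcBDaD  (last char: 'D')
  sorted[5] = Cd$aAcBDaDCDaBbD  (last char: 'D')
  sorted[6] = DCDaBbDCd$aAcBDa  (last char: 'a')
  sorted[7] = DCd$aAcBDaDCDaBb  (last char: 'b')
  sorted[8] = DaBbDCd$aAcBDaDC  (last char: 'C')
  sorted[9] = DaDCDaBbDCd$aAcB  (last char: 'B')
  sorted[10] = aAcBDaDCDaBbDCd$  (last char: '$')
  sorted[11] = aBbDCd$aAcBDaDCD  (last char: 'D')
  sorted[12] = aDCDaBbDCd$aAcBD  (last char: 'D')
  sorted[13] = bDCd$aAcBDaDCDaB  (last char: 'B')
  sorted[14] = cBDaDCDaBbDCd$aA  (last char: 'A')
  sorted[15] = d$aAcBDaDCDaBbDC  (last char: 'C')
Last column: dacaDDabCB$DDBAC
Original string S is at sorted index 10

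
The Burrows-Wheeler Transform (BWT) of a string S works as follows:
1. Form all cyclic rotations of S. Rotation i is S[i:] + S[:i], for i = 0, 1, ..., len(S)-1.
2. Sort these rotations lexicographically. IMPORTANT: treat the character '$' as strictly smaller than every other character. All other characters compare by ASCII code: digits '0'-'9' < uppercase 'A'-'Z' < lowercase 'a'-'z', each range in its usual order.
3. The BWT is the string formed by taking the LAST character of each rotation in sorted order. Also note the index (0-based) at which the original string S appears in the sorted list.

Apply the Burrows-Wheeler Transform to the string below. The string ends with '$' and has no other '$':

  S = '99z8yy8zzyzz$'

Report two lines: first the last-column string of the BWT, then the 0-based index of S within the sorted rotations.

Answer: zzy$9y8zz9zy8
3

Derivation:
All 13 rotations (rotation i = S[i:]+S[:i]):
  rot[0] = 99z8yy8zzyzz$
  rot[1] = 9z8yy8zzyzz$9
  rot[2] = z8yy8zzyzz$99
  rot[3] = 8yy8zzyzz$99z
  rot[4] = yy8zzyzz$99z8
  rot[5] = y8zzyzz$99z8y
  rot[6] = 8zzyzz$99z8yy
  rot[7] = zzyzz$99z8yy8
  rot[8] = zyzz$99z8yy8z
  rot[9] = yzz$99z8yy8zz
  rot[10] = zz$99z8yy8zzy
  rot[11] = z$99z8yy8zzyz
  rot[12] = $99z8yy8zzyzz
Sorted (with $ < everything):
  sorted[0] = $99z8yy8zzyzz  (last char: 'z')
  sorted[1] = 8yy8zzyzz$99z  (last char: 'z')
  sorted[2] = 8zzyzz$99z8yy  (last char: 'y')
  sorted[3] = 99z8yy8zzyzz$  (last char: '$')
  sorted[4] = 9z8yy8zzyzz$9  (last char: '9')
  sorted[5] = y8zzyzz$99z8y  (last char: 'y')
  sorted[6] = yy8zzyzz$99z8  (last char: '8')
  sorted[7] = yzz$99z8yy8zz  (last char: 'z')
  sorted[8] = z$99z8yy8zzyz  (last char: 'z')
  sorted[9] = z8yy8zzyzz$99  (last char: '9')
  sorted[10] = zyzz$99z8yy8z  (last char: 'z')
  sorted[11] = zz$99z8yy8zzy  (last char: 'y')
  sorted[12] = zzyzz$99z8yy8  (last char: '8')
Last column: zzy$9y8zz9zy8
Original string S is at sorted index 3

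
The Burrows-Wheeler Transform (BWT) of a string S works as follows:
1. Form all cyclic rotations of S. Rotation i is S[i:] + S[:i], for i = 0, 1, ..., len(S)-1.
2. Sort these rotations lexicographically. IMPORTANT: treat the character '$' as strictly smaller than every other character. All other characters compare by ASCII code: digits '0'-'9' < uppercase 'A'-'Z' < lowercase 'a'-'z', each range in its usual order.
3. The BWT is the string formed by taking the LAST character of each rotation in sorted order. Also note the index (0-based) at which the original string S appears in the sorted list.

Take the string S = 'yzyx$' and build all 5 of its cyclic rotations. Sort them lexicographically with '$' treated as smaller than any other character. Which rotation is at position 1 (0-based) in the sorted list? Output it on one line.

All 5 rotations (rotation i = S[i:]+S[:i]):
  rot[0] = yzyx$
  rot[1] = zyx$y
  rot[2] = yx$yz
  rot[3] = x$yzy
  rot[4] = $yzyx
Sorted (with $ < everything):
  sorted[0] = $yzyx
  sorted[1] = x$yzy
  sorted[2] = yx$yz
  sorted[3] = yzyx$
  sorted[4] = zyx$y
sorted[1] = x$yzy

Answer: x$yzy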